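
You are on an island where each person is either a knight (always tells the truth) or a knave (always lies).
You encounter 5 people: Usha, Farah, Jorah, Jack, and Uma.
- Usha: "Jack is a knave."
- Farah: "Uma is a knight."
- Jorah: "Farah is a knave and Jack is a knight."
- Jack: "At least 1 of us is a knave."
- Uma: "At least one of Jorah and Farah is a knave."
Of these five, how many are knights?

3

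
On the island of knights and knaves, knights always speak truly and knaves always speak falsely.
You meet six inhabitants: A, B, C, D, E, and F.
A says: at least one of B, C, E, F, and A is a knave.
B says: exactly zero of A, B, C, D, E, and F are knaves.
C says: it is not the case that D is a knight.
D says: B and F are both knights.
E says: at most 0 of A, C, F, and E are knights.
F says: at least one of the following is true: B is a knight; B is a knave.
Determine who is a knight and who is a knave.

A (knight): "at least one of B, C, E, F, and A is a knave" — True. ✓
Since B is a knave, "exactly zero of A, B, C, D, E, and F are knaves" needs to be False, which holds.
As a knight, C's statement "it is not the case that D is a knight" should be True; it is.
D is a knave, and the claim "B and F are both knights" is indeed False.
E is a knave, and the claim "at most 0 of A, C, F, and E are knights" is indeed False.
F is a knight, and the claim "at least one of the following is true: B is a knight; B is a knave" is indeed True.

A is a knight, B is a knave, C is a knight, D is a knave, E is a knave, and F is a knight.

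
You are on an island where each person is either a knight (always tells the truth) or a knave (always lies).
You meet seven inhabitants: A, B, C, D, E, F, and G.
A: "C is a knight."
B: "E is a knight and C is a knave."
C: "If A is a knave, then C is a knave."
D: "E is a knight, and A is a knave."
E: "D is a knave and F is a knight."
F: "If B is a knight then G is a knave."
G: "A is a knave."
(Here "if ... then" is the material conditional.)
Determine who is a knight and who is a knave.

Knights: A, C, E, and F. Knaves: B, D, and G.

A is a knight; "C is a knight" is true, as required.
B is a knave, so "E is a knight and C is a knave" must be false — and it is.
C is a knight; "if A is a knave, then C is a knave" is true, as required.
D is a knave, so "E is a knight, and A is a knave" must be false — and it is.
E is a knight; "D is a knave and F is a knight" is true, as required.
As a knight, F's statement "if B is a knight then G is a knave" should be true; it is.
As a knave, G's statement "A is a knave" should be false; it is.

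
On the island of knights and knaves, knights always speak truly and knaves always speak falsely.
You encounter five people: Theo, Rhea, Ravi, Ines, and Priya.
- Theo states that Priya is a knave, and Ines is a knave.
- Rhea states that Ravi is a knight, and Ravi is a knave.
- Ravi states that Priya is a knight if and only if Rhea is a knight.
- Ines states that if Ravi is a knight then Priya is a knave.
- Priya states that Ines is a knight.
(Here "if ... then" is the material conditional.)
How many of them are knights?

2

The unique consistent assignment is Theo=knave, Rhea=knave, Ravi=knave, Ines=knight, Priya=knight.
That has 2 knights.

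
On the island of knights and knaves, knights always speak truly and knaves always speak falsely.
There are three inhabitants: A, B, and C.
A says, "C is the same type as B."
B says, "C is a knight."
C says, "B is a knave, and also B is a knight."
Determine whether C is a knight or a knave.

Consistent assignments: {A=knight, B=knave, C=knave}
In every consistent assignment, C is a knave.

C is a knave.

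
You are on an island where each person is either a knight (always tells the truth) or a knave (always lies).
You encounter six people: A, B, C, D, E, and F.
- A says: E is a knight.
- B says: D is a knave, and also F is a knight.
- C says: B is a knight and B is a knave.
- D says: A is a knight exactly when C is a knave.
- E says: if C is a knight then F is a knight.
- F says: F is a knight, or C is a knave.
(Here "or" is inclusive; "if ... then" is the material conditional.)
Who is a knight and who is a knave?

A is a knight, so "E is a knight" must be true — and it is.
B (knave): "D is a knave, and also F is a knight" — false. ✓
C is a knave, so "B is a knight and B is a knave" must be false — and it is.
D is a knight, and the claim "A is a knight exactly when C is a knave" is indeed true.
Since E is a knight, "if C is a knight then F is a knight" needs to be true, which holds.
F is a knight, and the claim "F is a knight, or C is a knave" is indeed true.

Knights: A, D, E, and F. Knaves: B and C.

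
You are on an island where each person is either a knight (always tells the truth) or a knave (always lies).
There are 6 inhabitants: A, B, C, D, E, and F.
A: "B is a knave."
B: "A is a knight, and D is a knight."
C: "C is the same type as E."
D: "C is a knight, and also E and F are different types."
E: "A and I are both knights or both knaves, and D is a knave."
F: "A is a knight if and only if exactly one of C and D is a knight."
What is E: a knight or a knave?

E is a knight.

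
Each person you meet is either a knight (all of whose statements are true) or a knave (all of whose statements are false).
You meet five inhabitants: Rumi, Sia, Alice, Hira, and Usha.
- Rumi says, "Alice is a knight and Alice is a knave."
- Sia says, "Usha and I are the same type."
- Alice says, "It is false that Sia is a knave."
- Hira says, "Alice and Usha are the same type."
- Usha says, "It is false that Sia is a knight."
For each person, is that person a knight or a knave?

Knights: Usha. Knaves: Rumi, Sia, Alice, and Hira.

As a knave, Rumi's statement "Alice is a knight and Alice is a knave" should be false; it is.
Sia is a knave, and the claim "Usha and I are the same type" is indeed false.
Alice is a knave, and the claim "it is false that Sia is a knave" is indeed false.
Hira is a knave, so "Alice and Usha are the same type" must be false — and it is.
As a knight, Usha's statement "it is false that Sia is a knight" should be true; it is.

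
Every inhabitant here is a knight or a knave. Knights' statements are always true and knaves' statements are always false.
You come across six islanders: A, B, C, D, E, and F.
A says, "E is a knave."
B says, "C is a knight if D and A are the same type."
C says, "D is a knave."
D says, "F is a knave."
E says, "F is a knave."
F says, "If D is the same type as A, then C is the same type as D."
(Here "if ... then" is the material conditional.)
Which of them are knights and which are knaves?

A is a knight, B is a knight, C is a knight, D is a knave, E is a knave, and F is a knight.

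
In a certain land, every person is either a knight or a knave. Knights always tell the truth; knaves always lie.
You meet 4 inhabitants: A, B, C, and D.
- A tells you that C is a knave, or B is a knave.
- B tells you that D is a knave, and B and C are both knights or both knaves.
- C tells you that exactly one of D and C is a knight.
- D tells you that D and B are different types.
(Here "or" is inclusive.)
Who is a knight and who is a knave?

A is a knight, and the claim "C is a knave, or B is a knave" is indeed true.
B is a knave; "D is a knave, and B and C are both knights or both knaves" is False, as required.
C is a knight; "exactly one of D and C is a knight" is true, as required.
As a knave, D's statement "D and B are different types" should be False; it is.

A is a knight, B is a knave, C is a knight, and D is a knave.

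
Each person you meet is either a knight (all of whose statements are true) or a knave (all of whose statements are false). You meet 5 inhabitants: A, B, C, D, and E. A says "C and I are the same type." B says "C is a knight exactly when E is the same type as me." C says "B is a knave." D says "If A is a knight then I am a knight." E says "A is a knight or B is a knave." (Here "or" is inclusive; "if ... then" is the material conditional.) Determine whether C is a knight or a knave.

C is a knight.

Consistent assignments: {A=knight, B=knave, C=knight, D=knight, E=knight}; {A=knight, B=knave, C=knight, D=knave, E=knight}; {A=knave, B=knave, C=knight, D=knight, E=knight}
In every consistent assignment, C is a knight.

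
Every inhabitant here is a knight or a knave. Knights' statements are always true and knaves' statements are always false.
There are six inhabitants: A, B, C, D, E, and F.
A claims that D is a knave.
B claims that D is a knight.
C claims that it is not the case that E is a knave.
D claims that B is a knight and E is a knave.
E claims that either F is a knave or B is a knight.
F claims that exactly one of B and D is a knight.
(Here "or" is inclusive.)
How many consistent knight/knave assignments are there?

Consistent assignments:
  A=knight, B=knave, C=knight, D=knave, E=knight, F=knave

1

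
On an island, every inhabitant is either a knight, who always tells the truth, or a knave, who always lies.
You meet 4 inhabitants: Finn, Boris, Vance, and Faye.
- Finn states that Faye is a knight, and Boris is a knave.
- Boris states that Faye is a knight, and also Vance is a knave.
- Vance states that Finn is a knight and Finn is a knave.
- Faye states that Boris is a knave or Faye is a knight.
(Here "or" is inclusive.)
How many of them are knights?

2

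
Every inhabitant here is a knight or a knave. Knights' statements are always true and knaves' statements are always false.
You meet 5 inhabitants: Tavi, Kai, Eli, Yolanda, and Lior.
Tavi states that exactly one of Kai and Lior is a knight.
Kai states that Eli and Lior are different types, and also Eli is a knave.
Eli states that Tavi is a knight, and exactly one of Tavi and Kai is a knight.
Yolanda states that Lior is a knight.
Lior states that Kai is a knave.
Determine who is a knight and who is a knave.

Knights: Tavi, Eli, Yolanda, and Lior. Knaves: Kai.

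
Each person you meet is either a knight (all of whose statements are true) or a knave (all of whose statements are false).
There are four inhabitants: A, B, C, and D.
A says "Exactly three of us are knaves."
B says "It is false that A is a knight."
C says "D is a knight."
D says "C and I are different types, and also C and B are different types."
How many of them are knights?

1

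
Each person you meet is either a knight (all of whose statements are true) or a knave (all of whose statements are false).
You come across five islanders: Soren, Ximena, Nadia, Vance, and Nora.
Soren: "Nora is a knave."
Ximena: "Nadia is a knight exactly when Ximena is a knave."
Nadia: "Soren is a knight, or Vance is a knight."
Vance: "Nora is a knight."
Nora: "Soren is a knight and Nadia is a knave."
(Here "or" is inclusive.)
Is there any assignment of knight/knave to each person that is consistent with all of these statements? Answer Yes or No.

No

Checking all 32 assignments, each has at least one speaker whose statement's truth value contradicts their type.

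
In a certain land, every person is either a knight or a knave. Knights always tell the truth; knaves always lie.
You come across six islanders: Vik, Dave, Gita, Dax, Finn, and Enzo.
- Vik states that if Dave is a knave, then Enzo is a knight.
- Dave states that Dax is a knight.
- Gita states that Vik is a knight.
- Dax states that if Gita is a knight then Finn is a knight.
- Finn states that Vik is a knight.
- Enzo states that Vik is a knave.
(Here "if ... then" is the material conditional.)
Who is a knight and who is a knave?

Vik is a knight, and the claim "if Dave is a knave, then Enzo is a knight" is indeed True.
As a knight, Dave's statement "Dax is a knight" should be True; it is.
Gita is a knight, and the claim "Vik is a knight" is indeed True.
Dax is a knight, and the claim "if Gita is a knight then Finn is a knight" is indeed True.
Finn is a knight, so "Vik is a knight" must be True — and it is.
Since Enzo is a knave, "Vik is a knave" needs to be False, which holds.

Vik is a knight, Dave is a knight, Gita is a knight, Dax is a knight, Finn is a knight, and Enzo is a knave.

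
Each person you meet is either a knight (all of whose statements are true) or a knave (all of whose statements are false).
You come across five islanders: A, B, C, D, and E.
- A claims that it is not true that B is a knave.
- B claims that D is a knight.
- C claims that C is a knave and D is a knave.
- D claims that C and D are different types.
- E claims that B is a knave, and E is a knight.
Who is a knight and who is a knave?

Knights: A, B, and D. Knaves: C and E.

Suppose A is a knave. Then A's statement "it is not true that B is a knave" would have to be false. Checking the 16 ways to assign the others, none is consistent with every speaker.
(For instance, with B=knight, C=knave, D=knight, E=knave, A's claim "it is not true that B is a knave" comes out true where it would need to be false.)
So A must be a knight, making "it is not true that B is a knave" true. Taking A=knight, B=knight, C=knave, D=knight, E=knave, each remaining statement checks out:
  B (knight): "D is a knight" — true. ✓
  C (knave): "C is a knave and D is a knave" — false. ✓
  D (knight): "C and D are different types" — true. ✓
  E (knave): "B is a knave, and E is a knight" — false. ✓
This is the unique consistent assignment.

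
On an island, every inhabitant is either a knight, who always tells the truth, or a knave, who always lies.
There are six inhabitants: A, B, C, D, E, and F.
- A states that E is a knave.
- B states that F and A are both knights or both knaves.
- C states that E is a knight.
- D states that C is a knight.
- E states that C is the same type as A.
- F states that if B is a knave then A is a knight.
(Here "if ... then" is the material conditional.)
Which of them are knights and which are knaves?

A is a knight, B is a knight, C is a knave, D is a knave, E is a knave, and F is a knight.

A is a knight, so "E is a knave" must be true — and it is.
B is a knight, so "F and A are both knights or both knaves" must be true — and it is.
C (knave): "E is a knight" — False. ✓
D (knave): "C is a knight" — False. ✓
E (knave): "C is the same type as A" — False. ✓
F is a knight; "if B is a knave then A is a knight" is true, as required.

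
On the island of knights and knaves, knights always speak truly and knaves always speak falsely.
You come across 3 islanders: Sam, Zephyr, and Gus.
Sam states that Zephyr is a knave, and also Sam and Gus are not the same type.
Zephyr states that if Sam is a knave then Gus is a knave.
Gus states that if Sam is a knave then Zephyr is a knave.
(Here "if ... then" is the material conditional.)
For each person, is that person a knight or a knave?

Sam (knave): "Zephyr is a knave, and also Sam and Gus are not the same type" — False. ✓
As a knight, Zephyr's statement "if Sam is a knave then Gus is a knave" should be True; it is.
Gus is a knave, and the claim "if Sam is a knave then Zephyr is a knave" is indeed False.

Sam is a knave, Zephyr is a knight, and Gus is a knave.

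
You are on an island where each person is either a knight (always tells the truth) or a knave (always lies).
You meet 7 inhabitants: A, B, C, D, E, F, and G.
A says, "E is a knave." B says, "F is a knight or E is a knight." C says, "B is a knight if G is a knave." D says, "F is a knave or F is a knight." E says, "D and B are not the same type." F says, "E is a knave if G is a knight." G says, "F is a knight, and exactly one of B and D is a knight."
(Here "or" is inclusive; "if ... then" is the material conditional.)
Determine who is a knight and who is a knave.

Knights: A, B, C, D, and F. Knaves: E and G.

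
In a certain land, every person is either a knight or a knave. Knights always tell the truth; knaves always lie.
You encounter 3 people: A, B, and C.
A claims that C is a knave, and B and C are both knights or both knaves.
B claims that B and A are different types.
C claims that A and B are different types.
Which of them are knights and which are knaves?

A is a knave; "C is a knave, and B and C are both knights or both knaves" is False, as required.
B is a knight, so "B and A are different types" must be true — and it is.
As a knight, C's statement "A and B are different types" should be true; it is.

A is a knave, B is a knight, and C is a knight.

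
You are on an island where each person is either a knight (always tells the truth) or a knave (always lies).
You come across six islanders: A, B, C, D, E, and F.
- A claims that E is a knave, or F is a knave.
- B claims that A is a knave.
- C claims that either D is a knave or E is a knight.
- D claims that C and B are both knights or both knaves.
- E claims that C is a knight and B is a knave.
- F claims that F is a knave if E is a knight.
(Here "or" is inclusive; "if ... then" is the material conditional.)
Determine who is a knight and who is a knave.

Knights: A, D, and F. Knaves: B, C, and E.

A is a knight, and the claim "E is a knave, or F is a knave" is indeed True.
B is a knave, so "A is a knave" must be False — and it is.
As a knave, C's statement "either D is a knave or E is a knight" should be False; it is.
Since D is a knight, "C and B are both knights or both knaves" needs to be True, which holds.
E is a knave, so "C is a knight and B is a knave" must be False — and it is.
F (knight): "F is a knave if E is a knight" — True. ✓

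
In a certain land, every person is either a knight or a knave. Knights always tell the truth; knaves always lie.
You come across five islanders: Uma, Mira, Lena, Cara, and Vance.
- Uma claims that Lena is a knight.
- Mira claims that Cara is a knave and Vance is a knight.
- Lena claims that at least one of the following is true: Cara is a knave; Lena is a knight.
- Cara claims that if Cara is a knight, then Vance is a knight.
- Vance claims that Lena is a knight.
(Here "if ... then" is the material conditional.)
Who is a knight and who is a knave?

Knights: Uma, Lena, Cara, and Vance. Knaves: Mira.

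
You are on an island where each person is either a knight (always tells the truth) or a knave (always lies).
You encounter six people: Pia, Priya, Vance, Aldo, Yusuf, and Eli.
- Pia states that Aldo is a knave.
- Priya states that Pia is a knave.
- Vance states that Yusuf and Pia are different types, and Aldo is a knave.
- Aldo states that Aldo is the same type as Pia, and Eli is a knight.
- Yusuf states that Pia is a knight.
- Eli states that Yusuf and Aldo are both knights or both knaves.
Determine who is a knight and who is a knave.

Pia (knight): "Aldo is a knave" — True. ✓
Priya is a knave, and the claim "Pia is a knave" is indeed false.
As a knave, Vance's statement "Yusuf and Pia are different types, and Aldo is a knave" should be false; it is.
Since Aldo is a knave, "Aldo is the same type as Pia, and Eli is a knight" needs to be false, which holds.
Yusuf is a knight, so "Pia is a knight" must be True — and it is.
As a knave, Eli's statement "Yusuf and Aldo are both knights or both knaves" should be false; it is.

Pia is a knight, Priya is a knave, Vance is a knave, Aldo is a knave, Yusuf is a knight, and Eli is a knave.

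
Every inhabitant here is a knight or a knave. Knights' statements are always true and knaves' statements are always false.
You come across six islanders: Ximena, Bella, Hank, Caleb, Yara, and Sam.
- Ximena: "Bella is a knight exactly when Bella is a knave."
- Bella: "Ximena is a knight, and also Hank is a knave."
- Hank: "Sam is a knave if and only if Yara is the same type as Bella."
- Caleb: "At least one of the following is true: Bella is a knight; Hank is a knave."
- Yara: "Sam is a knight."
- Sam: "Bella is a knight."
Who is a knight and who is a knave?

Ximena is a knave, and the claim "Bella is a knight exactly when Bella is a knave" is indeed false.
Since Bella is a knave, "Ximena is a knight, and also Hank is a knave" needs to be false, which holds.
Hank is a knight; "Sam is a knave if and only if Yara is the same type as Bella" is True, as required.
As a knave, Caleb's statement "at least one of the following is true: Bella is a knight; Hank is a knave" should be false; it is.
Yara is a knave, so "Sam is a knight" must be false — and it is.
Since Sam is a knave, "Bella is a knight" needs to be false, which holds.

Ximena is a knave, Bella is a knave, Hank is a knight, Caleb is a knave, Yara is a knave, and Sam is a knave.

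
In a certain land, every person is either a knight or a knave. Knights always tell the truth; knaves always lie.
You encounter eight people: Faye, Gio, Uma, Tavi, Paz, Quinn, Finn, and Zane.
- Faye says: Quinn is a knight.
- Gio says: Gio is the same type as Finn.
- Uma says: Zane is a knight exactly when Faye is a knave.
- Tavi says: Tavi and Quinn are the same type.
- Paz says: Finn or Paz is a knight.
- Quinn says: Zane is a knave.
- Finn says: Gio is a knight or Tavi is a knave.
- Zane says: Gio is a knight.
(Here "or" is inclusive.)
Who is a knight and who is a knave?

Faye is a knight, Gio is a knave, Uma is a knight, Tavi is a knave, Paz is a knight, Quinn is a knight, Finn is a knight, and Zane is a knave.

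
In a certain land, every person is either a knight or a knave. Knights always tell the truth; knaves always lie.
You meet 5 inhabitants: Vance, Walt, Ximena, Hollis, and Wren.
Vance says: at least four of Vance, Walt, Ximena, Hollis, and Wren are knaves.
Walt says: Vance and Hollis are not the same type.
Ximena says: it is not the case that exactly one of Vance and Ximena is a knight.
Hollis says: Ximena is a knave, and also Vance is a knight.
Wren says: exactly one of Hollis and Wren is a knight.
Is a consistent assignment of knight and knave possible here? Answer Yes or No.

No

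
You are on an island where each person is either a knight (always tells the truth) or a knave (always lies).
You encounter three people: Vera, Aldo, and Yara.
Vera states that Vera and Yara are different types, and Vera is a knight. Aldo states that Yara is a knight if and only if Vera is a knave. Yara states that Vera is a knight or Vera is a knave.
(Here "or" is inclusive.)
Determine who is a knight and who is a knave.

Vera is a knave, Aldo is a knight, and Yara is a knight.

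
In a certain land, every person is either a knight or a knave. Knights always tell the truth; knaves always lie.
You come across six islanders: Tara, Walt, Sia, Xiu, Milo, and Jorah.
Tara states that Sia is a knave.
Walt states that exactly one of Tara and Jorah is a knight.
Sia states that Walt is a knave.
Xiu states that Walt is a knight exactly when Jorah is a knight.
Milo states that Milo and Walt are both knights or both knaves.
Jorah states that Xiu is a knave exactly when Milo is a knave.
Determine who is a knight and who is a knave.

Knights: Tara, Walt, and Milo. Knaves: Sia, Xiu, and Jorah.

As a knight, Tara's statement "Sia is a knave" should be true; it is.
Since Walt is a knight, "exactly one of Tara and Jorah is a knight" needs to be true, which holds.
Sia (knave): "Walt is a knave" — false. ✓
As a knave, Xiu's statement "Walt is a knight exactly when Jorah is a knight" should be false; it is.
As a knight, Milo's statement "Milo and Walt are both knights or both knaves" should be true; it is.
Jorah is a knave, so "Xiu is a knave exactly when Milo is a knave" must be false — and it is.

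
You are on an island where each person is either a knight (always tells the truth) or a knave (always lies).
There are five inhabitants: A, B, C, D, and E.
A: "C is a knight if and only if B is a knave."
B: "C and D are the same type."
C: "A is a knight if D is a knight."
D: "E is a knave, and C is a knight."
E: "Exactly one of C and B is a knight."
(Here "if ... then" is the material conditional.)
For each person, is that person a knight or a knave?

A is a knight, B is a knave, C is a knight, D is a knave, and E is a knight.

Since A is a knight, "C is a knight if and only if B is a knave" needs to be true, which holds.
As a knave, B's statement "C and D are the same type" should be false; it is.
C (knight): "A is a knight if D is a knight" — true. ✓
D is a knave, so "E is a knave, and C is a knight" must be false — and it is.
E is a knight, and the claim "exactly one of C and B is a knight" is indeed true.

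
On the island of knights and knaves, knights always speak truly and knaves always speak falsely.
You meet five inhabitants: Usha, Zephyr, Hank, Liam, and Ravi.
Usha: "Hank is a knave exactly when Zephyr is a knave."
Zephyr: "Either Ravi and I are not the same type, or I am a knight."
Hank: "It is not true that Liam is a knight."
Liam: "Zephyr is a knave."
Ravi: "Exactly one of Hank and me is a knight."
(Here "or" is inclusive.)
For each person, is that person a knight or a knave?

Suppose Usha is a knave. Then Usha's statement "Hank is a knave exactly when Zephyr is a knave" would have to be false. Checking the 16 ways to assign the others, none is consistent with every speaker.
(For instance, with Zephyr=knave, Hank=knave, Liam=knight, Ravi=knave, Usha's claim "Hank is a knave exactly when Zephyr is a knave" comes out true where it would need to be false.)
So Usha must be a knight, making "Hank is a knave exactly when Zephyr is a knave" true. Taking Usha=knight, Zephyr=knave, Hank=knave, Liam=knight, Ravi=knave, each remaining statement checks out:
  Zephyr (knave): "either Ravi and I are not the same type, or I am a knight" — false. ✓
  Hank (knave): "it is not true that Liam is a knight" — false. ✓
  Liam (knight): "Zephyr is a knave" — true. ✓
  Ravi (knave): "exactly one of Hank and me is a knight" — false. ✓
This is the unique consistent assignment.

Knights: Usha and Liam. Knaves: Zephyr, Hank, and Ravi.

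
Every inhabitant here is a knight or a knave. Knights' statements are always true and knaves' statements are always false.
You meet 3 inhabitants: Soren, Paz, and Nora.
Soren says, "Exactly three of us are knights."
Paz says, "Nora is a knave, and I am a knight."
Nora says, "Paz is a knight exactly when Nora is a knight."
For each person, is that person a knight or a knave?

Soren is a knave, Paz is a knight, and Nora is a knave.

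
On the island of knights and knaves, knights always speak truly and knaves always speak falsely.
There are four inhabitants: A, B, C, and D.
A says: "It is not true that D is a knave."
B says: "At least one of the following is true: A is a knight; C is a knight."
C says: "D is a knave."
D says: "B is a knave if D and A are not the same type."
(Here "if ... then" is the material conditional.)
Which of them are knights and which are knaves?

A is a knight, so "it is not true that D is a knave" must be True — and it is.
B is a knight, so "at least one of the following is true: A is a knight; C is a knight" must be True — and it is.
C is a knave, so "D is a knave" must be False — and it is.
Since D is a knight, "B is a knave if D and A are not the same type" needs to be True, which holds.

A is a knight, B is a knight, C is a knave, and D is a knight.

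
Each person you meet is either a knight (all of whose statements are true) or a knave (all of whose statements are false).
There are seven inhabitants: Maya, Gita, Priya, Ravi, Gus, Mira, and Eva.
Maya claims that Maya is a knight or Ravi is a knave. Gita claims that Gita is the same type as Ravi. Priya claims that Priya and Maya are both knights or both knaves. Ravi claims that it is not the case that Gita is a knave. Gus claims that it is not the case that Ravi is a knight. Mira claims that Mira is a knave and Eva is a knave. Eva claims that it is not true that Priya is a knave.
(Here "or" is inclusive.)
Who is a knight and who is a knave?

Knights: Maya, Gita, Priya, Ravi, and Eva. Knaves: Gus and Mira.

Maya is a knight; "Maya is a knight or Ravi is a knave" is true, as required.
Gita is a knight, so "Gita is the same type as Ravi" must be true — and it is.
Priya (knight): "Priya and Maya are both knights or both knaves" — true. ✓
As a knight, Ravi's statement "it is not the case that Gita is a knave" should be true; it is.
Gus is a knave; "it is not the case that Ravi is a knight" is false, as required.
Mira is a knave, so "Mira is a knave and Eva is a knave" must be false — and it is.
Eva is a knight, and the claim "it is not true that Priya is a knave" is indeed true.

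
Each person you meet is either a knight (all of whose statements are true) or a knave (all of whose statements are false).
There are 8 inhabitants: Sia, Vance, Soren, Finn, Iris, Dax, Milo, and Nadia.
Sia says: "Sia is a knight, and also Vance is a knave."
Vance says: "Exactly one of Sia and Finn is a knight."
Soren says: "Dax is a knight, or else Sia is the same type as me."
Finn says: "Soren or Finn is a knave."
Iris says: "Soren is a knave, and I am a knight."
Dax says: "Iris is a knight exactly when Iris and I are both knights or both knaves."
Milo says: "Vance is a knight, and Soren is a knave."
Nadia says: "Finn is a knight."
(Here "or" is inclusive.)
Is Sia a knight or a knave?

Consistent assignments: {Sia=knight, Vance=knave, Soren=knave, Finn=knight, Iris=knight, Dax=knave, Milo=knave, Nadia=knight}; {Sia=knight, Vance=knave, Soren=knave, Finn=knight, Iris=knave, Dax=knave, Milo=knave, Nadia=knight}
In every consistent assignment, Sia is a knight.

Sia is a knight.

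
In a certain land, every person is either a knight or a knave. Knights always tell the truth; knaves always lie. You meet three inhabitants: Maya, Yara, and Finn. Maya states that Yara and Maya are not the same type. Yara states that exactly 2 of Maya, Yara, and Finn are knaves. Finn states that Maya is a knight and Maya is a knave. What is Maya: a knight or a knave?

Maya is a knave.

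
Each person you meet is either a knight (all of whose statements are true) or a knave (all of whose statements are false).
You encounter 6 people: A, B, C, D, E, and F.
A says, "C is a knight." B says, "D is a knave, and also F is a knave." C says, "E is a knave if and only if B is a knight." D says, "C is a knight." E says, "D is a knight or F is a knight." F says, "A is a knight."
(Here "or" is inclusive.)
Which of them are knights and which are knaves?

A is a knight; "C is a knight" is true, as required.
B is a knave, so "D is a knave, and also F is a knave" must be false — and it is.
C is a knight, so "E is a knave if and only if B is a knight" must be true — and it is.
Since D is a knight, "C is a knight" needs to be true, which holds.
Since E is a knight, "D is a knight or F is a knight" needs to be true, which holds.
F is a knight, so "A is a knight" must be true — and it is.

Knights: A, C, D, E, and F. Knaves: B.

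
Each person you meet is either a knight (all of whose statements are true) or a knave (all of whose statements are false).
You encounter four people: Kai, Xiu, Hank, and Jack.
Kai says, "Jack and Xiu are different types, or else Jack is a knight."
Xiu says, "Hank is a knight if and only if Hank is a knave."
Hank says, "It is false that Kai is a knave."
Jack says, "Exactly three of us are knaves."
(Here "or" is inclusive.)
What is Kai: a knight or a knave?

Kai is a knave.

Consistent assignments: {Kai=knave, Xiu=knave, Hank=knave, Jack=knave}
In every consistent assignment, Kai is a knave.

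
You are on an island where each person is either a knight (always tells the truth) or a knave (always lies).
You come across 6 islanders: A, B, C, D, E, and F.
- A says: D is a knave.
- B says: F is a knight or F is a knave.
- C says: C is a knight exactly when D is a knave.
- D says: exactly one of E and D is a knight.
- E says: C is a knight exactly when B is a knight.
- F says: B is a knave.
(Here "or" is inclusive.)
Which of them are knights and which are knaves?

Knights: A and B. Knaves: C, D, E, and F.

A is a knight; "D is a knave" is true, as required.
B is a knight, and the claim "F is a knight or F is a knave" is indeed true.
C is a knave, so "C is a knight exactly when D is a knave" must be false — and it is.
As a knave, D's statement "exactly one of E and D is a knight" should be false; it is.
Since E is a knave, "C is a knight exactly when B is a knight" needs to be false, which holds.
F is a knave, and the claim "B is a knave" is indeed false.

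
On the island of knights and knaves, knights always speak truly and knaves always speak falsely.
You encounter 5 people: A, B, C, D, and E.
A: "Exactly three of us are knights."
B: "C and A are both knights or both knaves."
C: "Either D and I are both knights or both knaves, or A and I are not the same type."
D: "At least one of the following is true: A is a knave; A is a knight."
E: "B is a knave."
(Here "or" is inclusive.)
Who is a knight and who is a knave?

Suppose A is a knight. Then A's statement "exactly three of us are knights" would have to be true. Checking the 16 ways to assign the others, none is consistent with every speaker.
(For instance, with B=knight, C=knave, D=knight, E=knave, B's claim "C and A are both knights or both knaves" comes out false where it would need to be true.)
So A must be a knave, making "exactly three of us are knights" false. Taking A=knave, B=knight, C=knave, D=knight, E=knave, each remaining statement checks out:
  B (knight): "C and A are both knights or both knaves" — true. ✓
  C (knave): "either D and I are both knights or both knaves, or A and I are not the same type" — false. ✓
  D (knight): "at least one of the following is true: A is a knave; A is a knight" — true. ✓
  E (knave): "B is a knave" — false. ✓
This is the unique consistent assignment.

Knights: B and D. Knaves: A, C, and E.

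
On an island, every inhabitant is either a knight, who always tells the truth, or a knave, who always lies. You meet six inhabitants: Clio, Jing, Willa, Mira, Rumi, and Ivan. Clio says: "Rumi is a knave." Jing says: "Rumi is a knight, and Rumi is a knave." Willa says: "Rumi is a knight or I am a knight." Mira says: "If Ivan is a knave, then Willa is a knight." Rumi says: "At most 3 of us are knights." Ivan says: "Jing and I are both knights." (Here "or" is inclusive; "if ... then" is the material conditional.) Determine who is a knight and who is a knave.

Clio is a knave, Jing is a knave, Willa is a knight, Mira is a knight, Rumi is a knight, and Ivan is a knave.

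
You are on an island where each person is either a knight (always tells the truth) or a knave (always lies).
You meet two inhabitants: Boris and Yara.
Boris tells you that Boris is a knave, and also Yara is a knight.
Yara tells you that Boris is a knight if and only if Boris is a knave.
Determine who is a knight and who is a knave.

Boris is a knave and Yara is a knave.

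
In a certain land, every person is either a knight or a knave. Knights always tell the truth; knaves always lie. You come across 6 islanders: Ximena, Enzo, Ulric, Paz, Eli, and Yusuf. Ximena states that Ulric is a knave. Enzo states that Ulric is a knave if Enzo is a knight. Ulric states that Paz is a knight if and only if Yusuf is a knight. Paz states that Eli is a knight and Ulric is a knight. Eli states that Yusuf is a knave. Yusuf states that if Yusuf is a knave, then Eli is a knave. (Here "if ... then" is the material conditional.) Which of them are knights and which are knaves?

Since Ximena is a knight, "Ulric is a knave" needs to be true, which holds.
Enzo is a knight; "Ulric is a knave if Enzo is a knight" is true, as required.
Ulric (knave): "Paz is a knight if and only if Yusuf is a knight" — false. ✓
Since Paz is a knave, "Eli is a knight and Ulric is a knight" needs to be false, which holds.
As a knave, Eli's statement "Yusuf is a knave" should be false; it is.
Yusuf (knight): "if Yusuf is a knave, then Eli is a knave" — true. ✓

Ximena is a knight, Enzo is a knight, Ulric is a knave, Paz is a knave, Eli is a knave, and Yusuf is a knight.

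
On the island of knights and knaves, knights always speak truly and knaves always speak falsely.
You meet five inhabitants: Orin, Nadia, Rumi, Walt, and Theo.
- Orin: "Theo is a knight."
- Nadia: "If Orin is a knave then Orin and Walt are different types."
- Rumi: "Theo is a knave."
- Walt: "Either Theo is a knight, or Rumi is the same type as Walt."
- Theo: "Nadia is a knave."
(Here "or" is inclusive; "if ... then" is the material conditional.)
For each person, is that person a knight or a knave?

Suppose Orin is a knight. Then Orin's statement "Theo is a knight" would have to be true. Checking the 16 ways to assign the others, none is consistent with every speaker.
(For instance, with Nadia=knight, Rumi=knight, Walt=knight, Theo=knave, Orin's claim "Theo is a knight" comes out false where it would need to be true.)
So Orin must be a knave, making "Theo is a knight" false. Taking Orin=knave, Nadia=knight, Rumi=knight, Walt=knight, Theo=knave, each remaining statement checks out:
  Nadia (knight): "if Orin is a knave then Orin and Walt are different types" — true. ✓
  Rumi (knight): "Theo is a knave" — true. ✓
  Walt (knight): "either Theo is a knight, or Rumi is the same type as Walt" — true. ✓
  Theo (knave): "Nadia is a knave" — false. ✓
This is the unique consistent assignment.

Orin is a knave, Nadia is a knight, Rumi is a knight, Walt is a knight, and Theo is a knave.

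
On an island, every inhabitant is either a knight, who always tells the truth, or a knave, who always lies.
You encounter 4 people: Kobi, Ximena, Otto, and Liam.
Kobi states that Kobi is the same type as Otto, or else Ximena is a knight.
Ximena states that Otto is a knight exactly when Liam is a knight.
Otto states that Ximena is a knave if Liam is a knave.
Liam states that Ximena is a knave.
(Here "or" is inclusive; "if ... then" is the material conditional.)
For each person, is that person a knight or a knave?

Kobi is a knight, so "Kobi is the same type as Otto, or else Ximena is a knight" must be true — and it is.
Since Ximena is a knight, "Otto is a knight exactly when Liam is a knight" needs to be true, which holds.
Otto is a knave, and the claim "Ximena is a knave if Liam is a knave" is indeed false.
Liam (knave): "Ximena is a knave" — false. ✓

Knights: Kobi and Ximena. Knaves: Otto and Liam.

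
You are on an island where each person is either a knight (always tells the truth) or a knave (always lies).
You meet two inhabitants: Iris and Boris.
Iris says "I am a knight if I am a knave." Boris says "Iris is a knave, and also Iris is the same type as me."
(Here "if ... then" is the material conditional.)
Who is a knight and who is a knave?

Iris is a knight; "I am a knight if I am a knave" is true, as required.
Boris is a knave, and the claim "Iris is a knave, and also Iris is the same type as me" is indeed False.

Iris is a knight and Boris is a knave.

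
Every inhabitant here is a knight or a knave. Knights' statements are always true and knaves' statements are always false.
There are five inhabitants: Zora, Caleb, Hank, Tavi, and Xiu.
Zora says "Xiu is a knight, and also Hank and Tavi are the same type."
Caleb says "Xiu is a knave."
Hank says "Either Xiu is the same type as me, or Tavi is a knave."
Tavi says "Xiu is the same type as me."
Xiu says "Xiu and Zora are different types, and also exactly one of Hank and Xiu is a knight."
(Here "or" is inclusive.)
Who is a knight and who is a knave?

Zora is a knave, Caleb is a knave, Hank is a knave, Tavi is a knight, and Xiu is a knight.

Zora is a knave, and the claim "Xiu is a knight, and also Hank and Tavi are the same type" is indeed false.
Since Caleb is a knave, "Xiu is a knave" needs to be false, which holds.
As a knave, Hank's statement "either Xiu is the same type as me, or Tavi is a knave" should be false; it is.
As a knight, Tavi's statement "Xiu is the same type as me" should be true; it is.
As a knight, Xiu's statement "Xiu and Zora are different types, and also exactly one of Hank and Xiu is a knight" should be true; it is.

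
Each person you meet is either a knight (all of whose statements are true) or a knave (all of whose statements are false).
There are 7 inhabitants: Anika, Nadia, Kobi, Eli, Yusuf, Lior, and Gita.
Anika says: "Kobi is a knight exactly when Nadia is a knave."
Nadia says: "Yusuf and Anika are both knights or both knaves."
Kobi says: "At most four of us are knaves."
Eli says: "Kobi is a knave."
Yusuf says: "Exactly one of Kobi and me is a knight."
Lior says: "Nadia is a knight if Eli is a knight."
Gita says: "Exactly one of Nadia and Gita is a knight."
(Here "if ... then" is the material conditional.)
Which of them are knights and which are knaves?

Anika is a knave; "Kobi is a knight exactly when Nadia is a knave" is false, as required.
Since Nadia is a knave, "Yusuf and Anika are both knights or both knaves" needs to be false, which holds.
Since Kobi is a knave, "at most four of us are knaves" needs to be false, which holds.
Since Eli is a knight, "Kobi is a knave" needs to be True, which holds.
Yusuf (knight): "exactly one of Kobi and me is a knight" — True. ✓
Lior is a knave, and the claim "Nadia is a knight if Eli is a knight" is indeed false.
Gita is a knave, so "exactly one of Nadia and Gita is a knight" must be false — and it is.

Anika is a knave, Nadia is a knave, Kobi is a knave, Eli is a knight, Yusuf is a knight, Lior is a knave, and Gita is a knave.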